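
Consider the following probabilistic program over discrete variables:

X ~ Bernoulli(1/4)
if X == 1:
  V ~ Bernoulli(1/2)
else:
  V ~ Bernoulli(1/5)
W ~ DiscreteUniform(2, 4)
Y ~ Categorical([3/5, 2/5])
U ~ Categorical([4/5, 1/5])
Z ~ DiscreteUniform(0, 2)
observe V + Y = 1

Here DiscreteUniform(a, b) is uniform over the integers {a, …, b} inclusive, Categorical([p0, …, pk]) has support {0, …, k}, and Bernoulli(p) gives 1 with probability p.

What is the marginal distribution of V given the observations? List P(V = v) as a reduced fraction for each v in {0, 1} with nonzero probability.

P(V=0) = 58/91, P(V=1) = 33/91

Enumerate traces; 72 have nonzero weight after conditioning:
  (X=0, V=0, W=2, Y=1, U=0, Z=0) weight 8/375
  (X=0, V=0, W=2, Y=1, U=0, Z=1) weight 8/375
  (X=0, V=0, W=2, Y=1, U=0, Z=2) weight 8/375
  (X=0, V=0, W=2, Y=1, U=1, Z=0) weight 2/375
  (X=0, V=0, W=2, Y=1, U=1, Z=1) weight 2/375
  (X=0, V=0, W=2, Y=1, U=1, Z=2) weight 2/375
  (X=0, V=0, W=3, Y=1, U=0, Z=0) weight 8/375
  (X=0, V=0, W=3, Y=1, U=0, Z=1) weight 8/375
  (X=0, V=1, W=2, Y=0, U=0, Z=0) weight 1/125
  … 63 more
Group by V:
  weight(V=0) = 29/100
  weight(V=1) = 33/200
Total weight = 29/100 + 33/200 = 91/200
P(V=0 | obs) = 29/100 / 91/200 = 58/91
P(V=1 | obs) = 33/200 / 91/200 = 33/91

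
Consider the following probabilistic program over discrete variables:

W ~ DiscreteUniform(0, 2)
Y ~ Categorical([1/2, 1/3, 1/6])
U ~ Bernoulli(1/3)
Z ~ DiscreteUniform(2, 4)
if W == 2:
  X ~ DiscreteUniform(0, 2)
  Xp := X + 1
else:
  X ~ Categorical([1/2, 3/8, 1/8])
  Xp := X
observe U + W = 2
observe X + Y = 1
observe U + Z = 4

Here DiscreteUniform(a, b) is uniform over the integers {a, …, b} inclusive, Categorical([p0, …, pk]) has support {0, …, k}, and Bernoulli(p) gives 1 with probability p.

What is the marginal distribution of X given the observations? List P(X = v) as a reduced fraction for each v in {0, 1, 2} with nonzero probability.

Enumerate traces; 4 have nonzero weight after conditioning:
  (W=1, Y=0, U=1, Z=3, X=1) weight 1/144
  (W=1, Y=1, U=1, Z=3, X=0) weight 1/162
  (W=2, Y=0, U=0, Z=4, X=1) weight 1/81
  (W=2, Y=1, U=0, Z=4, X=0) weight 2/243
Group by X:
  weight(X=0) = 7/486
  weight(X=1) = 25/1296
Total weight = 7/486 + 25/1296 = 131/3888
P(X=0 | obs) = 7/486 / 131/3888 = 56/131
P(X=1 | obs) = 25/1296 / 131/3888 = 75/131

P(X=0) = 56/131, P(X=1) = 75/131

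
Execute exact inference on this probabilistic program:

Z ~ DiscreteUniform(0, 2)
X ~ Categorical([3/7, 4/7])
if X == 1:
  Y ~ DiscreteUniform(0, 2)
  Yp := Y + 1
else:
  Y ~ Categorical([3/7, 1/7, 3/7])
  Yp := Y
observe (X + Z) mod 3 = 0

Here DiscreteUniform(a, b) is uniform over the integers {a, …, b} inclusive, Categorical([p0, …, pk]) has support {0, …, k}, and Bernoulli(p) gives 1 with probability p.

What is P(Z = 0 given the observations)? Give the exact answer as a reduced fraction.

Enumerate traces; 6 have nonzero weight after conditioning:
  (Z=0, X=0, Y=0) weight 3/49
  (Z=0, X=0, Y=1) weight 1/49
  (Z=0, X=0, Y=2) weight 3/49
  (Z=2, X=1, Y=0) weight 4/63
  (Z=2, X=1, Y=1) weight 4/63
  (Z=2, X=1, Y=2) weight 4/63
Group by Z:
  weight(Z=0) = 1/7
  weight(Z=2) = 4/21
Total weight = 1/7 + 4/21 = 1/3
P(Z=0 | obs) = 1/7 / 1/3 = 3/7
P(Z=2 | obs) = 4/21 / 1/3 = 4/7

P(Z = 0 | obs) = 3/7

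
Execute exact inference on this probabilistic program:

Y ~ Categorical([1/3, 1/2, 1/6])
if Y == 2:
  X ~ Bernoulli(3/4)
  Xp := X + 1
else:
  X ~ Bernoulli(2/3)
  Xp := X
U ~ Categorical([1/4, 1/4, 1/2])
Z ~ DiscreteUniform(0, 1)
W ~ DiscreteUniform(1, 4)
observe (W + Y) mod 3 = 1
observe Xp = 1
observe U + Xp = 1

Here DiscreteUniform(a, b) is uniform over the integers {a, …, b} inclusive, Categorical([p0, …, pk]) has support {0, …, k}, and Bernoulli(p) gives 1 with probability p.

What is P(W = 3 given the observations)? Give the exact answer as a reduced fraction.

Enumerate traces; 8 have nonzero weight after conditioning:
  (Y=0, X=1, U=0, Z=0, W=1) weight 1/144
  (Y=0, X=1, U=0, Z=0, W=4) weight 1/144
  (Y=0, X=1, U=0, Z=1, W=1) weight 1/144
  (Y=0, X=1, U=0, Z=1, W=4) weight 1/144
  (Y=1, X=1, U=0, Z=0, W=3) weight 1/96
  (Y=1, X=1, U=0, Z=1, W=3) weight 1/96
  (Y=2, X=0, U=0, Z=0, W=2) weight 1/768
  (Y=2, X=0, U=0, Z=1, W=2) weight 1/768
Group by W:
  weight(W=1) = 1/72
  weight(W=2) = 1/384
  weight(W=3) = 1/48
  weight(W=4) = 1/72
Total weight = 1/72 + 1/384 + 1/48 + 1/72 = 59/1152
P(W=1 | obs) = 1/72 / 59/1152 = 16/59
P(W=2 | obs) = 1/384 / 59/1152 = 3/59
P(W=3 | obs) = 1/48 / 59/1152 = 24/59
P(W=4 | obs) = 1/72 / 59/1152 = 16/59

P(W = 3 | obs) = 24/59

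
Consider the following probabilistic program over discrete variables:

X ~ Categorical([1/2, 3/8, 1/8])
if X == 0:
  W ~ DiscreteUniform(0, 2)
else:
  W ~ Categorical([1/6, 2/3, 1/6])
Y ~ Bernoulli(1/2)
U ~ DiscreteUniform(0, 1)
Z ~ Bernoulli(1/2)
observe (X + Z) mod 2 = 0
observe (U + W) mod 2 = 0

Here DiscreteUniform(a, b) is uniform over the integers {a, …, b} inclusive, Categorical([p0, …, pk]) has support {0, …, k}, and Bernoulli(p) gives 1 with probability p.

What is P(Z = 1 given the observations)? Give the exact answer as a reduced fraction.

Enumerate traces; 18 have nonzero weight after conditioning:
  (X=0, W=0, Y=0, U=0, Z=0) weight 1/48
  (X=0, W=0, Y=1, U=0, Z=0) weight 1/48
  (X=0, W=1, Y=0, U=1, Z=0) weight 1/48
  (X=0, W=1, Y=1, U=1, Z=0) weight 1/48
  (X=0, W=2, Y=0, U=0, Z=0) weight 1/48
  (X=0, W=2, Y=1, U=0, Z=0) weight 1/48
  (X=1, W=0, Y=0, U=0, Z=1) weight 1/128
  (X=1, W=0, Y=1, U=0, Z=1) weight 1/128
  … 10 more
Group by Z:
  weight(Z=0) = 5/32
  weight(Z=1) = 3/32
Total weight = 5/32 + 3/32 = 1/4
P(Z=0 | obs) = 5/32 / 1/4 = 5/8
P(Z=1 | obs) = 3/32 / 1/4 = 3/8

P(Z = 1 | obs) = 3/8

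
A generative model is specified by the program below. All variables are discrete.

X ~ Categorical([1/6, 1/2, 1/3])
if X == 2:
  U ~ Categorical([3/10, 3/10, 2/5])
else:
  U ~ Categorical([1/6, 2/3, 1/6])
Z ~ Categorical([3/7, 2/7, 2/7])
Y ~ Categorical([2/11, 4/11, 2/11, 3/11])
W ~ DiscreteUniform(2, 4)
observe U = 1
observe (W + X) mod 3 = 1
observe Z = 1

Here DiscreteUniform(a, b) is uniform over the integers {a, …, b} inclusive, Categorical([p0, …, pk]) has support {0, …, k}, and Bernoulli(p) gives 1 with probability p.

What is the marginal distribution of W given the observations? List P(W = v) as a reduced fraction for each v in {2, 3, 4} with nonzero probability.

Enumerate traces; 12 have nonzero weight after conditioning:
  (X=0, U=1, Z=1, Y=0, W=4) weight 4/2079
  (X=0, U=1, Z=1, Y=1, W=4) weight 8/2079
  (X=0, U=1, Z=1, Y=2, W=4) weight 4/2079
  (X=0, U=1, Z=1, Y=3, W=4) weight 2/693
  (X=1, U=1, Z=1, Y=0, W=3) weight 4/693
  (X=1, U=1, Z=1, Y=1, W=3) weight 8/693
  (X=1, U=1, Z=1, Y=2, W=3) weight 4/693
  (X=1, U=1, Z=1, Y=3, W=3) weight 2/231
  (X=2, U=1, Z=1, Y=0, W=2) weight 2/1155
  … 3 more
Group by W:
  weight(W=2) = 1/105
  weight(W=3) = 2/63
  weight(W=4) = 2/189
Total weight = 1/105 + 2/63 + 2/189 = 7/135
P(W=2 | obs) = 1/105 / 7/135 = 9/49
P(W=3 | obs) = 2/63 / 7/135 = 30/49
P(W=4 | obs) = 2/189 / 7/135 = 10/49

P(W=2) = 9/49, P(W=3) = 30/49, P(W=4) = 10/49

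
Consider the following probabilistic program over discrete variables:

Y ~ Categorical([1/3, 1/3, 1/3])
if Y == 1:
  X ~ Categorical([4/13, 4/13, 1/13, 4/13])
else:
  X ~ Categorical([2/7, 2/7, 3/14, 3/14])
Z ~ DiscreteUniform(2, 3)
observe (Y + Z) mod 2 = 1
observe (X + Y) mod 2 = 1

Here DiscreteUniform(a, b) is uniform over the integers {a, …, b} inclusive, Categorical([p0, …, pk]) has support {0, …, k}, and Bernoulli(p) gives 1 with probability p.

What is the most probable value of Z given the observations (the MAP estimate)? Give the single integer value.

argmax_v P(Z = v | obs) = 3

Enumerate traces; 6 have nonzero weight after conditioning:
  (Y=0, X=1, Z=3) weight 1/21
  (Y=0, X=3, Z=3) weight 1/28
  (Y=1, X=0, Z=2) weight 2/39
  (Y=1, X=2, Z=2) weight 1/78
  (Y=2, X=1, Z=3) weight 1/21
  (Y=2, X=3, Z=3) weight 1/28
Group by Z:
  weight(Z=2) = 5/78
  weight(Z=3) = 1/6
Total weight = 5/78 + 1/6 = 3/13
P(Z=2 | obs) = 5/78 / 3/13 = 5/18
P(Z=3 | obs) = 1/6 / 3/13 = 13/18
argmax = 3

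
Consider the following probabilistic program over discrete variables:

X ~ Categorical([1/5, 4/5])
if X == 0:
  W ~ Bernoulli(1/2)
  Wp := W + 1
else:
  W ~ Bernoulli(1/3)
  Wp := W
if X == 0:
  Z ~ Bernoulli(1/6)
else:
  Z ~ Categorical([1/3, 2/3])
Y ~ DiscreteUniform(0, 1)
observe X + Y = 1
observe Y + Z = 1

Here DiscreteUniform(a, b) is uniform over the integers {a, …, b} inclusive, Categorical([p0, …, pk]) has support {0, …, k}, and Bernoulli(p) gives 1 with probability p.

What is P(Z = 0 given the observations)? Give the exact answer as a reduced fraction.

Enumerate traces; 4 have nonzero weight after conditioning:
  (X=0, W=0, Z=0, Y=1) weight 1/24
  (X=0, W=1, Z=0, Y=1) weight 1/24
  (X=1, W=0, Z=1, Y=0) weight 8/45
  (X=1, W=1, Z=1, Y=0) weight 4/45
Group by Z:
  weight(Z=0) = 1/12
  weight(Z=1) = 4/15
Total weight = 1/12 + 4/15 = 7/20
P(Z=0 | obs) = 1/12 / 7/20 = 5/21
P(Z=1 | obs) = 4/15 / 7/20 = 16/21

P(Z = 0 | obs) = 5/21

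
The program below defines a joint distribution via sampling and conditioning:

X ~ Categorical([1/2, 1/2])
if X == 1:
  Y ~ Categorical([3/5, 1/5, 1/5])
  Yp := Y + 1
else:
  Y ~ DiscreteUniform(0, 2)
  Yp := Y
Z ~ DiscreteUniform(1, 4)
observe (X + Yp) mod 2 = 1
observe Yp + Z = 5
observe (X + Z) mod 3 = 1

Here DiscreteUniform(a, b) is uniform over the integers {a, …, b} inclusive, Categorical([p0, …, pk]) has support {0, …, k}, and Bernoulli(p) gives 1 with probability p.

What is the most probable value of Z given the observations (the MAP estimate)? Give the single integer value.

argmax_v P(Z = v | obs) = 4

Enumerate traces; 2 have nonzero weight after conditioning:
  (X=0, Y=1, Z=4) weight 1/24
  (X=1, Y=1, Z=3) weight 1/40
Group by Z:
  weight(Z=3) = 1/40
  weight(Z=4) = 1/24
Total weight = 1/40 + 1/24 = 1/15
P(Z=3 | obs) = 1/40 / 1/15 = 3/8
P(Z=4 | obs) = 1/24 / 1/15 = 5/8
argmax = 4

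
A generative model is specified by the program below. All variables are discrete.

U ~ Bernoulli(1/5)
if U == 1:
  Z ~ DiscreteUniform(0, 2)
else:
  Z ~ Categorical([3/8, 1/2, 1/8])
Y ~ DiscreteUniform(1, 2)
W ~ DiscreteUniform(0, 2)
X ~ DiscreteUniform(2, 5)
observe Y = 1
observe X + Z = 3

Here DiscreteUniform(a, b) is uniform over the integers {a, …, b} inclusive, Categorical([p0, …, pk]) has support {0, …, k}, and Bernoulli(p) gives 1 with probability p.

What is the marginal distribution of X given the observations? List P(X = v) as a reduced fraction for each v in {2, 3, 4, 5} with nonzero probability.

Enumerate traces; 12 have nonzero weight after conditioning:
  (U=0, Z=0, Y=1, W=0, X=3) weight 1/80
  (U=0, Z=0, Y=1, W=1, X=3) weight 1/80
  (U=0, Z=0, Y=1, W=2, X=3) weight 1/80
  (U=0, Z=1, Y=1, W=0, X=2) weight 1/60
  (U=0, Z=1, Y=1, W=1, X=2) weight 1/60
  (U=0, Z=1, Y=1, W=2, X=2) weight 1/60
  (U=1, Z=0, Y=1, W=0, X=3) weight 1/360
  (U=1, Z=0, Y=1, W=1, X=3) weight 1/360
  … 4 more
Group by X:
  weight(X=2) = 7/120
  weight(X=3) = 11/240
Total weight = 7/120 + 11/240 = 5/48
P(X=2 | obs) = 7/120 / 5/48 = 14/25
P(X=3 | obs) = 11/240 / 5/48 = 11/25

P(X=2) = 14/25, P(X=3) = 11/25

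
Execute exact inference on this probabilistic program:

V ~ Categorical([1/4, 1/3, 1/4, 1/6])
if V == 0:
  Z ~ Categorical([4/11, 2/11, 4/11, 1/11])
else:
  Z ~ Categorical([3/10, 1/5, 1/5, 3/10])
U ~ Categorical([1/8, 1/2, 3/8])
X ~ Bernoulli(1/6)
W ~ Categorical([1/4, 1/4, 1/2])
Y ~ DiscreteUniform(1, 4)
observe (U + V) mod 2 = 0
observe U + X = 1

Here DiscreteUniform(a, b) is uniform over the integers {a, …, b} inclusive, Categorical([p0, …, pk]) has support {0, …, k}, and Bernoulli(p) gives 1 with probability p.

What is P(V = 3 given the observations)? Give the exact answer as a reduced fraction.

Enumerate traces; 192 have nonzero weight after conditioning:
  (V=0, Z=0, U=0, X=1, W=0, Y=1) weight 1/8448
  (V=0, Z=0, U=0, X=1, W=0, Y=2) weight 1/8448
  (V=0, Z=0, U=0, X=1, W=0, Y=3) weight 1/8448
  (V=0, Z=0, U=0, X=1, W=0, Y=4) weight 1/8448
  (V=0, Z=0, U=0, X=1, W=1, Y=1) weight 1/8448
  (V=0, Z=0, U=0, X=1, W=1, Y=2) weight 1/8448
  (V=0, Z=0, U=0, X=1, W=1, Y=3) weight 1/8448
  (V=0, Z=0, U=0, X=1, W=1, Y=4) weight 1/8448
  (V=1, Z=0, U=1, X=0, W=0, Y=1) weight 1/384
  (V=2, Z=0, U=0, X=1, W=0, Y=1) weight 1/10240
  … 182 more
Group by V:
  weight(V=0) = 1/192
  weight(V=1) = 5/36
  weight(V=2) = 1/192
  weight(V=3) = 5/72
Total weight = 1/192 + 5/36 + 1/192 + 5/72 = 7/32
P(V=0 | obs) = 1/192 / 7/32 = 1/42
P(V=1 | obs) = 5/36 / 7/32 = 40/63
P(V=2 | obs) = 1/192 / 7/32 = 1/42
P(V=3 | obs) = 5/72 / 7/32 = 20/63

P(V = 3 | obs) = 20/63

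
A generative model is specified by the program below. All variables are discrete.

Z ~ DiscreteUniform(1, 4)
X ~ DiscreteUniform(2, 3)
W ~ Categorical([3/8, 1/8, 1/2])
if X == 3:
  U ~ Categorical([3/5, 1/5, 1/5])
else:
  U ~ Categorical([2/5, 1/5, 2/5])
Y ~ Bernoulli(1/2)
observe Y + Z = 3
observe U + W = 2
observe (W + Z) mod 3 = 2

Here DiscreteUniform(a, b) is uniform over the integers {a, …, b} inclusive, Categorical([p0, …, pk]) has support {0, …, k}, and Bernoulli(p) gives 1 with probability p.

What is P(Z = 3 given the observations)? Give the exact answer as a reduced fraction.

Enumerate traces; 4 have nonzero weight after conditioning:
  (Z=2, X=2, W=0, U=2, Y=1) weight 3/320
  (Z=2, X=3, W=0, U=2, Y=1) weight 3/640
  (Z=3, X=2, W=2, U=0, Y=0) weight 1/80
  (Z=3, X=3, W=2, U=0, Y=0) weight 3/160
Group by Z:
  weight(Z=2) = 9/640
  weight(Z=3) = 1/32
Total weight = 9/640 + 1/32 = 29/640
P(Z=2 | obs) = 9/640 / 29/640 = 9/29
P(Z=3 | obs) = 1/32 / 29/640 = 20/29

P(Z = 3 | obs) = 20/29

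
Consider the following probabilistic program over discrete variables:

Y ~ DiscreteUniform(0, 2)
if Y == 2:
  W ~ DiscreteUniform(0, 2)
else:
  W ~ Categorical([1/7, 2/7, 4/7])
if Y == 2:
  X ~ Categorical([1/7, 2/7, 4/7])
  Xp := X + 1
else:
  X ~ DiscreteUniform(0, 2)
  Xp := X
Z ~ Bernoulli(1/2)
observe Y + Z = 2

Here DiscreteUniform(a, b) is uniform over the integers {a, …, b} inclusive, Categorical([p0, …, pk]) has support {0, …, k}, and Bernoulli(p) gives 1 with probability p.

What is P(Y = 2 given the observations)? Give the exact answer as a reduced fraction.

Enumerate traces; 18 have nonzero weight after conditioning:
  (Y=1, W=0, X=0, Z=1) weight 1/126
  (Y=1, W=0, X=1, Z=1) weight 1/126
  (Y=1, W=0, X=2, Z=1) weight 1/126
  (Y=1, W=1, X=0, Z=1) weight 1/63
  (Y=1, W=1, X=1, Z=1) weight 1/63
  (Y=1, W=1, X=2, Z=1) weight 1/63
  (Y=1, W=2, X=0, Z=1) weight 2/63
  (Y=1, W=2, X=1, Z=1) weight 2/63
  (Y=2, W=0, X=0, Z=0) weight 1/126
  … 9 more
Group by Y:
  weight(Y=1) = 1/6
  weight(Y=2) = 1/6
Total weight = 1/6 + 1/6 = 1/3
P(Y=1 | obs) = 1/6 / 1/3 = 1/2
P(Y=2 | obs) = 1/6 / 1/3 = 1/2

P(Y = 2 | obs) = 1/2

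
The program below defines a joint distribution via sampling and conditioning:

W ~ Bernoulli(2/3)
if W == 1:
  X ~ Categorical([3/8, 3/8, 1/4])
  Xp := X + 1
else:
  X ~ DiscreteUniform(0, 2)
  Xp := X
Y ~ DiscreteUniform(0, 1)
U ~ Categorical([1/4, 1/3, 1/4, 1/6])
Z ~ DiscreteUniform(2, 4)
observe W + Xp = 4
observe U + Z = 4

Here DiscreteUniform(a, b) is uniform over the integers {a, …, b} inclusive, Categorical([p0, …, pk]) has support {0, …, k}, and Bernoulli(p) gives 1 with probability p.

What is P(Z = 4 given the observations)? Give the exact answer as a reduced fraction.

Enumerate traces; 6 have nonzero weight after conditioning:
  (W=1, X=2, Y=0, U=0, Z=4) weight 1/144
  (W=1, X=2, Y=0, U=1, Z=3) weight 1/108
  (W=1, X=2, Y=0, U=2, Z=2) weight 1/144
  (W=1, X=2, Y=1, U=0, Z=4) weight 1/144
  (W=1, X=2, Y=1, U=1, Z=3) weight 1/108
  (W=1, X=2, Y=1, U=2, Z=2) weight 1/144
Group by Z:
  weight(Z=2) = 1/72
  weight(Z=3) = 1/54
  weight(Z=4) = 1/72
Total weight = 1/72 + 1/54 + 1/72 = 5/108
P(Z=2 | obs) = 1/72 / 5/108 = 3/10
P(Z=3 | obs) = 1/54 / 5/108 = 2/5
P(Z=4 | obs) = 1/72 / 5/108 = 3/10

P(Z = 4 | obs) = 3/10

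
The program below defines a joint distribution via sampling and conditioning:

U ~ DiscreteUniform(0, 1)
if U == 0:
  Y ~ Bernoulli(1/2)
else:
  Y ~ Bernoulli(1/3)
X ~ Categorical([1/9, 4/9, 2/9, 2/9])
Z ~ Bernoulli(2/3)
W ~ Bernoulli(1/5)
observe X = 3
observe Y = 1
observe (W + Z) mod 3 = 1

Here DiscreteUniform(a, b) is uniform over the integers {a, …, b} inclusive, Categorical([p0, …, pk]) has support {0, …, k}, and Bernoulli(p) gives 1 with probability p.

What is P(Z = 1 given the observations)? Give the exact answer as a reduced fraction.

P(Z = 1 | obs) = 8/9

Enumerate traces; 4 have nonzero weight after conditioning:
  (U=0, Y=1, X=3, Z=0, W=1) weight 1/270
  (U=0, Y=1, X=3, Z=1, W=0) weight 4/135
  (U=1, Y=1, X=3, Z=0, W=1) weight 1/405
  (U=1, Y=1, X=3, Z=1, W=0) weight 8/405
Group by Z:
  weight(Z=0) = 1/162
  weight(Z=1) = 4/81
Total weight = 1/162 + 4/81 = 1/18
P(Z=0 | obs) = 1/162 / 1/18 = 1/9
P(Z=1 | obs) = 4/81 / 1/18 = 8/9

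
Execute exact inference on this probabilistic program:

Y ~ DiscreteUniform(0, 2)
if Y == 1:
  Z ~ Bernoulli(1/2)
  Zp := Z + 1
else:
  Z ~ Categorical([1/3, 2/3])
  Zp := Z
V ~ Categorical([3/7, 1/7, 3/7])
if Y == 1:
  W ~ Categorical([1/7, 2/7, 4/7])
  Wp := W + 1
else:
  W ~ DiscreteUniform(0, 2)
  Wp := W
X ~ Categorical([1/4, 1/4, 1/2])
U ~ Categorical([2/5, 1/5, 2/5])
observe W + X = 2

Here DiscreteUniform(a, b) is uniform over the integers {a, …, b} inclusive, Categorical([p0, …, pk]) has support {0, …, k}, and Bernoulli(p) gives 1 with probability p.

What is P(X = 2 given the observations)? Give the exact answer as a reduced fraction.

Enumerate traces; 162 have nonzero weight after conditioning:
  (Y=0, Z=0, V=0, W=0, X=2, U=0) weight 1/315
  (Y=0, Z=0, V=0, W=0, X=2, U=1) weight 1/630
  (Y=0, Z=0, V=0, W=0, X=2, U=2) weight 1/315
  (Y=0, Z=0, V=0, W=1, X=1, U=0) weight 1/630
  (Y=0, Z=0, V=0, W=1, X=1, U=1) weight 1/1260
  (Y=0, Z=0, V=0, W=1, X=1, U=2) weight 1/630
  (Y=0, Z=0, V=0, W=2, X=0, U=0) weight 1/630
  (Y=0, Z=0, V=0, W=2, X=0, U=1) weight 1/1260
  … 154 more
Group by X:
  weight(X=0) = 13/126
  weight(X=1) = 5/63
  weight(X=2) = 17/126
Total weight = 13/126 + 5/63 + 17/126 = 20/63
P(X=0 | obs) = 13/126 / 20/63 = 13/40
P(X=1 | obs) = 5/63 / 20/63 = 1/4
P(X=2 | obs) = 17/126 / 20/63 = 17/40

P(X = 2 | obs) = 17/40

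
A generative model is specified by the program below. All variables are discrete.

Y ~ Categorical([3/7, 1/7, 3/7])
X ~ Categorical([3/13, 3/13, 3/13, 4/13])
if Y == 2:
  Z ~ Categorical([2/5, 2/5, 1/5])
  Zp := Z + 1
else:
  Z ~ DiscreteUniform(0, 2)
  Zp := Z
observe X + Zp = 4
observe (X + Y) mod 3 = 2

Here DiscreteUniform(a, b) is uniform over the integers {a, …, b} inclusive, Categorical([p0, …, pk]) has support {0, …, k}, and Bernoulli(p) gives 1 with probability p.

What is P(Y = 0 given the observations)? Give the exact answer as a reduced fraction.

Enumerate traces; 2 have nonzero weight after conditioning:
  (Y=0, X=2, Z=2) weight 3/91
  (Y=2, X=3, Z=0) weight 24/455
Group by Y:
  weight(Y=0) = 3/91
  weight(Y=2) = 24/455
Total weight = 3/91 + 24/455 = 3/35
P(Y=0 | obs) = 3/91 / 3/35 = 5/13
P(Y=2 | obs) = 24/455 / 3/35 = 8/13

P(Y = 0 | obs) = 5/13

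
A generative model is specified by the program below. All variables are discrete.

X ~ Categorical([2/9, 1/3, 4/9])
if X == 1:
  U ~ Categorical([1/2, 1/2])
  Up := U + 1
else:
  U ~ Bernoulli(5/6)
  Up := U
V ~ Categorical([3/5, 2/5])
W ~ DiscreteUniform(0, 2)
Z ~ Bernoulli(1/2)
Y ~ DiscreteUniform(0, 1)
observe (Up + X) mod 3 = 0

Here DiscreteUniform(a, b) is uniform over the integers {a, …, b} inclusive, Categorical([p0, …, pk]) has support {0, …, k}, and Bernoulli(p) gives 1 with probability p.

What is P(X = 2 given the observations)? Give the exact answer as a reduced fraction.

P(X = 2 | obs) = 20/31

Enumerate traces; 72 have nonzero weight after conditioning:
  (X=0, U=0, V=0, W=0, Z=0, Y=0) weight 1/540
  (X=0, U=0, V=0, W=0, Z=0, Y=1) weight 1/540
  (X=0, U=0, V=0, W=0, Z=1, Y=0) weight 1/540
  (X=0, U=0, V=0, W=0, Z=1, Y=1) weight 1/540
  (X=0, U=0, V=0, W=1, Z=0, Y=0) weight 1/540
  (X=0, U=0, V=0, W=1, Z=0, Y=1) weight 1/540
  (X=0, U=0, V=0, W=1, Z=1, Y=0) weight 1/540
  (X=0, U=0, V=0, W=1, Z=1, Y=1) weight 1/540
  (X=1, U=1, V=0, W=0, Z=0, Y=0) weight 1/120
  (X=2, U=1, V=0, W=0, Z=0, Y=0) weight 1/54
  … 62 more
Group by X:
  weight(X=0) = 1/27
  weight(X=1) = 1/6
  weight(X=2) = 10/27
Total weight = 1/27 + 1/6 + 10/27 = 31/54
P(X=0 | obs) = 1/27 / 31/54 = 2/31
P(X=1 | obs) = 1/6 / 31/54 = 9/31
P(X=2 | obs) = 10/27 / 31/54 = 20/31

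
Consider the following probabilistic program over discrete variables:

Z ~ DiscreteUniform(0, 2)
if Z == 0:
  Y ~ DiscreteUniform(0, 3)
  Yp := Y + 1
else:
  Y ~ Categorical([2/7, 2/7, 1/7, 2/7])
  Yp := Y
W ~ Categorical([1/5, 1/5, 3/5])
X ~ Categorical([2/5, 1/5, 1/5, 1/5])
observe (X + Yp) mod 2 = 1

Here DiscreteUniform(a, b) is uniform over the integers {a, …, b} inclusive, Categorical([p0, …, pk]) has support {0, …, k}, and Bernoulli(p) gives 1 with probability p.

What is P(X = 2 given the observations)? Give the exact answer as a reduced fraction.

P(X = 2 | obs) = 23/107

Enumerate traces; 72 have nonzero weight after conditioning:
  (Z=0, Y=0, W=0, X=0) weight 1/150
  (Z=0, Y=0, W=0, X=2) weight 1/300
  (Z=0, Y=0, W=1, X=0) weight 1/150
  (Z=0, Y=0, W=1, X=2) weight 1/300
  (Z=0, Y=0, W=2, X=0) weight 1/50
  (Z=0, Y=0, W=2, X=2) weight 1/100
  (Z=0, Y=1, W=0, X=1) weight 1/300
  (Z=0, Y=1, W=0, X=3) weight 1/300
  … 64 more
Group by X:
  weight(X=0) = 23/105
  weight(X=1) = 19/210
  weight(X=2) = 23/210
  weight(X=3) = 19/210
Total weight = 23/105 + 19/210 + 23/210 + 19/210 = 107/210
P(X=0 | obs) = 23/105 / 107/210 = 46/107
P(X=1 | obs) = 19/210 / 107/210 = 19/107
P(X=2 | obs) = 23/210 / 107/210 = 23/107
P(X=3 | obs) = 19/210 / 107/210 = 19/107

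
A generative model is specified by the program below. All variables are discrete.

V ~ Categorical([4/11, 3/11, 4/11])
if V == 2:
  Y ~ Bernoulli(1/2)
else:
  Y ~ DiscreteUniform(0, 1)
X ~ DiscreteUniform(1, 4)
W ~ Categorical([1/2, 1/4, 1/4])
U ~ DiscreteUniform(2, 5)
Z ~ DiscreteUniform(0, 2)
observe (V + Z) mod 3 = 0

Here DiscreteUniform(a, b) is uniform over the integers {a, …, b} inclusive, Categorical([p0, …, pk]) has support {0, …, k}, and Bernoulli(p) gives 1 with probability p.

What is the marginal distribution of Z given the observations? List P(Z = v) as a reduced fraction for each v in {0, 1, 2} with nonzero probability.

P(Z=0) = 4/11, P(Z=1) = 4/11, P(Z=2) = 3/11

Enumerate traces; 288 have nonzero weight after conditioning:
  (V=0, Y=0, X=1, W=0, U=2, Z=0) weight 1/528
  (V=0, Y=0, X=1, W=0, U=3, Z=0) weight 1/528
  (V=0, Y=0, X=1, W=0, U=4, Z=0) weight 1/528
  (V=0, Y=0, X=1, W=0, U=5, Z=0) weight 1/528
  (V=0, Y=0, X=1, W=1, U=2, Z=0) weight 1/1056
  (V=0, Y=0, X=1, W=1, U=3, Z=0) weight 1/1056
  (V=0, Y=0, X=1, W=1, U=4, Z=0) weight 1/1056
  (V=0, Y=0, X=1, W=1, U=5, Z=0) weight 1/1056
  (V=1, Y=0, X=1, W=0, U=2, Z=2) weight 1/704
  (V=2, Y=0, X=1, W=0, U=2, Z=1) weight 1/528
  … 278 more
Group by Z:
  weight(Z=0) = 4/33
  weight(Z=1) = 4/33
  weight(Z=2) = 1/11
Total weight = 4/33 + 4/33 + 1/11 = 1/3
P(Z=0 | obs) = 4/33 / 1/3 = 4/11
P(Z=1 | obs) = 4/33 / 1/3 = 4/11
P(Z=2 | obs) = 1/11 / 1/3 = 3/11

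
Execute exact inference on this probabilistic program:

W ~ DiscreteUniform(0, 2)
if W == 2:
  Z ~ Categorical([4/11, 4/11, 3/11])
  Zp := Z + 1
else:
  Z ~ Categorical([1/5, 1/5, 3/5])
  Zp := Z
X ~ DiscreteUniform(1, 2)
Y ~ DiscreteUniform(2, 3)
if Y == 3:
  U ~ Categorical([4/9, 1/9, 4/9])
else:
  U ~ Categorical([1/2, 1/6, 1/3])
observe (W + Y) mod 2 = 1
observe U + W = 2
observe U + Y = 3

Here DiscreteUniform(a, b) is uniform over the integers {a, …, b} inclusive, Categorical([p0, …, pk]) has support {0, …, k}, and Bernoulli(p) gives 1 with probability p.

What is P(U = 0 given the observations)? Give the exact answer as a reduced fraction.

Enumerate traces; 12 have nonzero weight after conditioning:
  (W=1, Z=0, X=1, Y=2, U=1) weight 1/360
  (W=1, Z=0, X=2, Y=2, U=1) weight 1/360
  (W=1, Z=1, X=1, Y=2, U=1) weight 1/360
  (W=1, Z=1, X=2, Y=2, U=1) weight 1/360
  (W=1, Z=2, X=1, Y=2, U=1) weight 1/120
  (W=1, Z=2, X=2, Y=2, U=1) weight 1/120
  (W=2, Z=0, X=1, Y=3, U=0) weight 4/297
  (W=2, Z=0, X=2, Y=3, U=0) weight 4/297
  … 4 more
Group by U:
  weight(U=0) = 2/27
  weight(U=1) = 1/36
Total weight = 2/27 + 1/36 = 11/108
P(U=0 | obs) = 2/27 / 11/108 = 8/11
P(U=1 | obs) = 1/36 / 11/108 = 3/11

P(U = 0 | obs) = 8/11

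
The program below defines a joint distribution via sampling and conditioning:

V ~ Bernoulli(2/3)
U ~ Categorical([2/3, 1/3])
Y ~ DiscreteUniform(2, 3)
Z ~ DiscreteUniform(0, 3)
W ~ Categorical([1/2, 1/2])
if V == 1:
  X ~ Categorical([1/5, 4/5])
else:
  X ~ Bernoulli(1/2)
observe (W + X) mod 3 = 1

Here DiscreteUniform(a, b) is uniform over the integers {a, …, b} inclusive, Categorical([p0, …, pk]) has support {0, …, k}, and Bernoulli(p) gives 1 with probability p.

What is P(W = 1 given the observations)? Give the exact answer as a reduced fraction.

Enumerate traces; 64 have nonzero weight after conditioning:
  (V=0, U=0, Y=2, Z=0, W=0, X=1) weight 1/144
  (V=0, U=0, Y=2, Z=0, W=1, X=0) weight 1/144
  (V=0, U=0, Y=2, Z=1, W=0, X=1) weight 1/144
  (V=0, U=0, Y=2, Z=1, W=1, X=0) weight 1/144
  (V=0, U=0, Y=2, Z=2, W=0, X=1) weight 1/144
  (V=0, U=0, Y=2, Z=2, W=1, X=0) weight 1/144
  (V=0, U=0, Y=2, Z=3, W=0, X=1) weight 1/144
  (V=0, U=0, Y=2, Z=3, W=1, X=0) weight 1/144
  … 56 more
Group by W:
  weight(W=0) = 7/20
  weight(W=1) = 3/20
Total weight = 7/20 + 3/20 = 1/2
P(W=0 | obs) = 7/20 / 1/2 = 7/10
P(W=1 | obs) = 3/20 / 1/2 = 3/10

P(W = 1 | obs) = 3/10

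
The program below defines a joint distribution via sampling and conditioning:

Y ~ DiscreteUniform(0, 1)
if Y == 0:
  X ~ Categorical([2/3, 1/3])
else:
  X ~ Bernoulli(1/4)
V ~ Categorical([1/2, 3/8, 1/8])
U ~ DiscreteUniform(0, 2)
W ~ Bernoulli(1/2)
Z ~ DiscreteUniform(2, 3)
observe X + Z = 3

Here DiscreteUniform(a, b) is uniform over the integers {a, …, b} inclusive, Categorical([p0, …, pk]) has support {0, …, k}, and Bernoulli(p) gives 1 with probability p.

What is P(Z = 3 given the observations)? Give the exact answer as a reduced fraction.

P(Z = 3 | obs) = 17/24

Enumerate traces; 72 have nonzero weight after conditioning:
  (Y=0, X=0, V=0, U=0, W=0, Z=3) weight 1/72
  (Y=0, X=0, V=0, U=0, W=1, Z=3) weight 1/72
  (Y=0, X=0, V=0, U=1, W=0, Z=3) weight 1/72
  (Y=0, X=0, V=0, U=1, W=1, Z=3) weight 1/72
  (Y=0, X=0, V=0, U=2, W=0, Z=3) weight 1/72
  (Y=0, X=0, V=0, U=2, W=1, Z=3) weight 1/72
  (Y=0, X=0, V=1, U=0, W=0, Z=3) weight 1/96
  (Y=0, X=0, V=1, U=0, W=1, Z=3) weight 1/96
  (Y=0, X=1, V=0, U=0, W=0, Z=2) weight 1/144
  … 63 more
Group by Z:
  weight(Z=2) = 7/48
  weight(Z=3) = 17/48
Total weight = 7/48 + 17/48 = 1/2
P(Z=2 | obs) = 7/48 / 1/2 = 7/24
P(Z=3 | obs) = 17/48 / 1/2 = 17/24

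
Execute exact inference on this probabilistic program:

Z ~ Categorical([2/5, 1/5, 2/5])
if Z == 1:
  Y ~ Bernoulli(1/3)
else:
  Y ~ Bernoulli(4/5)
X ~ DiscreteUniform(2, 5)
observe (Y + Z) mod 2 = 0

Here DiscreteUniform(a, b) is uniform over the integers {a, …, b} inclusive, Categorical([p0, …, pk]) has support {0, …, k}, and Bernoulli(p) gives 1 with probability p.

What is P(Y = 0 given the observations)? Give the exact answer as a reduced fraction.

Enumerate traces; 12 have nonzero weight after conditioning:
  (Z=0, Y=0, X=2) weight 1/50
  (Z=0, Y=0, X=3) weight 1/50
  (Z=0, Y=0, X=4) weight 1/50
  (Z=0, Y=0, X=5) weight 1/50
  (Z=1, Y=1, X=2) weight 1/60
  (Z=1, Y=1, X=3) weight 1/60
  (Z=1, Y=1, X=4) weight 1/60
  (Z=1, Y=1, X=5) weight 1/60
  … 4 more
Group by Y:
  weight(Y=0) = 4/25
  weight(Y=1) = 1/15
Total weight = 4/25 + 1/15 = 17/75
P(Y=0 | obs) = 4/25 / 17/75 = 12/17
P(Y=1 | obs) = 1/15 / 17/75 = 5/17

P(Y = 0 | obs) = 12/17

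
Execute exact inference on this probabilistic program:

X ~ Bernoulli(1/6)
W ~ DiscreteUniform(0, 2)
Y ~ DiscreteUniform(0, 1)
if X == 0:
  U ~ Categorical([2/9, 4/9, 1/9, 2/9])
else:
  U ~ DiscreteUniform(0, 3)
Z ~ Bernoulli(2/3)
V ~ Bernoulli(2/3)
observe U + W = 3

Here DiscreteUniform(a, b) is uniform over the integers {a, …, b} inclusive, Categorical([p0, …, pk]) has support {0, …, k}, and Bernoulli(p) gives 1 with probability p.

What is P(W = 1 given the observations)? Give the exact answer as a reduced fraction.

P(W = 1 | obs) = 29/167

Enumerate traces; 48 have nonzero weight after conditioning:
  (X=0, W=0, Y=0, U=3, Z=0, V=0) weight 5/1458
  (X=0, W=0, Y=0, U=3, Z=0, V=1) weight 5/729
  (X=0, W=0, Y=0, U=3, Z=1, V=0) weight 5/729
  (X=0, W=0, Y=0, U=3, Z=1, V=1) weight 10/729
  (X=0, W=0, Y=1, U=3, Z=0, V=0) weight 5/1458
  (X=0, W=0, Y=1, U=3, Z=0, V=1) weight 5/729
  (X=0, W=0, Y=1, U=3, Z=1, V=0) weight 5/729
  (X=0, W=0, Y=1, U=3, Z=1, V=1) weight 10/729
  (X=0, W=1, Y=0, U=2, Z=0, V=0) weight 5/2916
  (X=0, W=2, Y=0, U=1, Z=0, V=0) weight 5/729
  … 38 more
Group by W:
  weight(W=0) = 49/648
  weight(W=1) = 29/648
  weight(W=2) = 89/648
Total weight = 49/648 + 29/648 + 89/648 = 167/648
P(W=0 | obs) = 49/648 / 167/648 = 49/167
P(W=1 | obs) = 29/648 / 167/648 = 29/167
P(W=2 | obs) = 89/648 / 167/648 = 89/167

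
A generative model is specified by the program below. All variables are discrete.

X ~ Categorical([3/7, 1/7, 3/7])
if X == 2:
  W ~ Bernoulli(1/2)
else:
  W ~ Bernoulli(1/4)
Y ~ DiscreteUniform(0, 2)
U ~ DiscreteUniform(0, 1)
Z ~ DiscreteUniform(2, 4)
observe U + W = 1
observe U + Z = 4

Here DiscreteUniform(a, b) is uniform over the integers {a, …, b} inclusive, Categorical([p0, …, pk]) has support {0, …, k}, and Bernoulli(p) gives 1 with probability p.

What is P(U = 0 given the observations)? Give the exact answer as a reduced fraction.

Enumerate traces; 18 have nonzero weight after conditioning:
  (X=0, W=0, Y=0, U=1, Z=3) weight 1/56
  (X=0, W=0, Y=1, U=1, Z=3) weight 1/56
  (X=0, W=0, Y=2, U=1, Z=3) weight 1/56
  (X=0, W=1, Y=0, U=0, Z=4) weight 1/168
  (X=0, W=1, Y=1, U=0, Z=4) weight 1/168
  (X=0, W=1, Y=2, U=0, Z=4) weight 1/168
  (X=1, W=0, Y=0, U=1, Z=3) weight 1/168
  (X=1, W=0, Y=1, U=1, Z=3) weight 1/168
  … 10 more
Group by U:
  weight(U=0) = 5/84
  weight(U=1) = 3/28
Total weight = 5/84 + 3/28 = 1/6
P(U=0 | obs) = 5/84 / 1/6 = 5/14
P(U=1 | obs) = 3/28 / 1/6 = 9/14

P(U = 0 | obs) = 5/14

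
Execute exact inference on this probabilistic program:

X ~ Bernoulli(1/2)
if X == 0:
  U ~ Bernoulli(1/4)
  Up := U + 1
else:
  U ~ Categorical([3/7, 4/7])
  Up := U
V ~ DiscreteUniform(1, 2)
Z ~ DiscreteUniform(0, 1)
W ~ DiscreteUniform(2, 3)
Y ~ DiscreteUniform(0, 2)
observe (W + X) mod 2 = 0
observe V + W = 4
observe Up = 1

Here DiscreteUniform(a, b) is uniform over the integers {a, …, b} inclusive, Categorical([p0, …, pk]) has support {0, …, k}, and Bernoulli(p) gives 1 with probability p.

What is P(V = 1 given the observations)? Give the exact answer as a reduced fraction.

P(V = 1 | obs) = 16/37

Enumerate traces; 12 have nonzero weight after conditioning:
  (X=0, U=0, V=2, Z=0, W=2, Y=0) weight 1/64
  (X=0, U=0, V=2, Z=0, W=2, Y=1) weight 1/64
  (X=0, U=0, V=2, Z=0, W=2, Y=2) weight 1/64
  (X=0, U=0, V=2, Z=1, W=2, Y=0) weight 1/64
  (X=0, U=0, V=2, Z=1, W=2, Y=1) weight 1/64
  (X=0, U=0, V=2, Z=1, W=2, Y=2) weight 1/64
  (X=1, U=1, V=1, Z=0, W=3, Y=0) weight 1/84
  (X=1, U=1, V=1, Z=0, W=3, Y=1) weight 1/84
  … 4 more
Group by V:
  weight(V=1) = 1/14
  weight(V=2) = 3/32
Total weight = 1/14 + 3/32 = 37/224
P(V=1 | obs) = 1/14 / 37/224 = 16/37
P(V=2 | obs) = 3/32 / 37/224 = 21/37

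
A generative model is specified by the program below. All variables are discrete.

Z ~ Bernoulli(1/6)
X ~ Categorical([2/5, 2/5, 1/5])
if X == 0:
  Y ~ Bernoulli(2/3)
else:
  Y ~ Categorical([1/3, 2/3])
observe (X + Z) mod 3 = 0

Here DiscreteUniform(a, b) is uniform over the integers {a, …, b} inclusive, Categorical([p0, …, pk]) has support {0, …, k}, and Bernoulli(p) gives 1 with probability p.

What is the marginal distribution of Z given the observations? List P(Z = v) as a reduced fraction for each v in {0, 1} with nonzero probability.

P(Z=0) = 10/11, P(Z=1) = 1/11

Enumerate traces; 4 have nonzero weight after conditioning:
  (Z=0, X=0, Y=0) weight 1/9
  (Z=0, X=0, Y=1) weight 2/9
  (Z=1, X=2, Y=0) weight 1/90
  (Z=1, X=2, Y=1) weight 1/45
Group by Z:
  weight(Z=0) = 1/3
  weight(Z=1) = 1/30
Total weight = 1/3 + 1/30 = 11/30
P(Z=0 | obs) = 1/3 / 11/30 = 10/11
P(Z=1 | obs) = 1/30 / 11/30 = 1/11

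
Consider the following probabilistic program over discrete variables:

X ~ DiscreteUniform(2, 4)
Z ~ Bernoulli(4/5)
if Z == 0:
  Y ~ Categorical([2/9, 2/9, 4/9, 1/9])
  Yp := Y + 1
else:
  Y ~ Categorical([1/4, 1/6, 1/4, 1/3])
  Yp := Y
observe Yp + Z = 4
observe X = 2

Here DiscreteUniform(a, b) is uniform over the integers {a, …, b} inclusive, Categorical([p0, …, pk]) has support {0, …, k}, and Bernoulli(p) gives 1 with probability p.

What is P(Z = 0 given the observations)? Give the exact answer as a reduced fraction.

Enumerate traces; 2 have nonzero weight after conditioning:
  (X=2, Z=0, Y=3) weight 1/135
  (X=2, Z=1, Y=3) weight 4/45
Group by Z:
  weight(Z=0) = 1/135
  weight(Z=1) = 4/45
Total weight = 1/135 + 4/45 = 13/135
P(Z=0 | obs) = 1/135 / 13/135 = 1/13
P(Z=1 | obs) = 4/45 / 13/135 = 12/13

P(Z = 0 | obs) = 1/13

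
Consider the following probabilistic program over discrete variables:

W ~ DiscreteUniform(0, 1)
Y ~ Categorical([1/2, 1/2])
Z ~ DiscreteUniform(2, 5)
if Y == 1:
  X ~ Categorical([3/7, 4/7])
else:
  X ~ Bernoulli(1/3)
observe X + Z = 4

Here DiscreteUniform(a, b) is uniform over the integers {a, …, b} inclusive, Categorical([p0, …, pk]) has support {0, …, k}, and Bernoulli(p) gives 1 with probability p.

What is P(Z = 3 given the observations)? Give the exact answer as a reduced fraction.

Enumerate traces; 8 have nonzero weight after conditioning:
  (W=0, Y=0, Z=3, X=1) weight 1/48
  (W=0, Y=0, Z=4, X=0) weight 1/24
  (W=0, Y=1, Z=3, X=1) weight 1/28
  (W=0, Y=1, Z=4, X=0) weight 3/112
  (W=1, Y=0, Z=3, X=1) weight 1/48
  (W=1, Y=0, Z=4, X=0) weight 1/24
  (W=1, Y=1, Z=3, X=1) weight 1/28
  (W=1, Y=1, Z=4, X=0) weight 3/112
Group by Z:
  weight(Z=3) = 19/168
  weight(Z=4) = 23/168
Total weight = 19/168 + 23/168 = 1/4
P(Z=3 | obs) = 19/168 / 1/4 = 19/42
P(Z=4 | obs) = 23/168 / 1/4 = 23/42

P(Z = 3 | obs) = 19/42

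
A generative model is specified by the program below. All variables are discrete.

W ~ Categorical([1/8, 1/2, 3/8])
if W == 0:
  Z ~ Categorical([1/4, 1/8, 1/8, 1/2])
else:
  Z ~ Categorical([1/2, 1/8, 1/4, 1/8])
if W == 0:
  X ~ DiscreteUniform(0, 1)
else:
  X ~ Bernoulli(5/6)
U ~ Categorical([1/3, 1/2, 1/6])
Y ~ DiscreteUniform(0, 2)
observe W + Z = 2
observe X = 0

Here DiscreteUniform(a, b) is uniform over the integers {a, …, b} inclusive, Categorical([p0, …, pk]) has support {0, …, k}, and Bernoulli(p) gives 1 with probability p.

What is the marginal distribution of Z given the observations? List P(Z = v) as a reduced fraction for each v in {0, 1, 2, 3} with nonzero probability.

P(Z=0) = 12/19, P(Z=1) = 4/19, P(Z=2) = 3/19

Enumerate traces; 27 have nonzero weight after conditioning:
  (W=0, Z=2, X=0, U=0, Y=0) weight 1/1152
  (W=0, Z=2, X=0, U=0, Y=1) weight 1/1152
  (W=0, Z=2, X=0, U=0, Y=2) weight 1/1152
  (W=0, Z=2, X=0, U=1, Y=0) weight 1/768
  (W=0, Z=2, X=0, U=1, Y=1) weight 1/768
  (W=0, Z=2, X=0, U=1, Y=2) weight 1/768
  (W=0, Z=2, X=0, U=2, Y=0) weight 1/2304
  (W=0, Z=2, X=0, U=2, Y=1) weight 1/2304
  (W=1, Z=1, X=0, U=0, Y=0) weight 1/864
  (W=2, Z=0, X=0, U=0, Y=0) weight 1/288
  … 17 more
Group by Z:
  weight(Z=0) = 1/32
  weight(Z=1) = 1/96
  weight(Z=2) = 1/128
Total weight = 1/32 + 1/96 + 1/128 = 19/384
P(Z=0 | obs) = 1/32 / 19/384 = 12/19
P(Z=1 | obs) = 1/96 / 19/384 = 4/19
P(Z=2 | obs) = 1/128 / 19/384 = 3/19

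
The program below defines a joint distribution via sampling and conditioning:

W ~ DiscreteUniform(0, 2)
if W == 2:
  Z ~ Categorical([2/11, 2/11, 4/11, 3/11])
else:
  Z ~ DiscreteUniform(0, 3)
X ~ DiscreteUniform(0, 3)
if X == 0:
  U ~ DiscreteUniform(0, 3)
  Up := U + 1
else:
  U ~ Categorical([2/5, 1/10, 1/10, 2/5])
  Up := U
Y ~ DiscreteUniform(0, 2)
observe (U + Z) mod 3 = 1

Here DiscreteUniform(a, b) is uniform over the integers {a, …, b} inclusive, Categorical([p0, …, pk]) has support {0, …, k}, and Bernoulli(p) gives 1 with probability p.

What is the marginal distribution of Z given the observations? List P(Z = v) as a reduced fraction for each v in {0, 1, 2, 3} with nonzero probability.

Enumerate traces; 180 have nonzero weight after conditioning:
  (W=0, Z=0, X=0, U=1, Y=0) weight 1/576
  (W=0, Z=0, X=0, U=1, Y=1) weight 1/576
  (W=0, Z=0, X=0, U=1, Y=2) weight 1/576
  (W=0, Z=0, X=1, U=1, Y=0) weight 1/1440
  (W=0, Z=0, X=1, U=1, Y=1) weight 1/1440
  (W=0, Z=0, X=1, U=1, Y=2) weight 1/1440
  (W=0, Z=0, X=2, U=1, Y=0) weight 1/1440
  (W=0, Z=0, X=2, U=1, Y=1) weight 1/1440
  (W=0, Z=1, X=0, U=0, Y=0) weight 1/576
  (W=0, Z=2, X=0, U=2, Y=0) weight 1/576
  … 170 more
Group by Z:
  weight(Z=0) = 1/32
  weight(Z=1) = 29/176
  weight(Z=2) = 19/480
  weight(Z=3) = 17/480
Total weight = 1/32 + 29/176 + 19/480 + 17/480 = 477/1760
P(Z=0 | obs) = 1/32 / 477/1760 = 55/477
P(Z=1 | obs) = 29/176 / 477/1760 = 290/477
P(Z=2 | obs) = 19/480 / 477/1760 = 209/1431
P(Z=3 | obs) = 17/480 / 477/1760 = 187/1431

P(Z=0) = 55/477, P(Z=1) = 290/477, P(Z=2) = 209/1431, P(Z=3) = 187/1431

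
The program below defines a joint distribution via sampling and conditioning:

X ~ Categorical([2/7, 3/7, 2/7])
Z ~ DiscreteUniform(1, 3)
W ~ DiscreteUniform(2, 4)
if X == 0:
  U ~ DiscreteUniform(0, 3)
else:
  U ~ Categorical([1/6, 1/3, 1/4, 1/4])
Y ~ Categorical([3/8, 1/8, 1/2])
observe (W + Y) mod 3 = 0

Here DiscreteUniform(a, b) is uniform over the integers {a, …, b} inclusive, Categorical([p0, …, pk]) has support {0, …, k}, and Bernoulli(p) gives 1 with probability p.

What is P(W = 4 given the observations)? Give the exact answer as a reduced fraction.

Enumerate traces; 108 have nonzero weight after conditioning:
  (X=0, Z=1, W=2, U=0, Y=1) weight 1/1008
  (X=0, Z=1, W=2, U=1, Y=1) weight 1/1008
  (X=0, Z=1, W=2, U=2, Y=1) weight 1/1008
  (X=0, Z=1, W=2, U=3, Y=1) weight 1/1008
  (X=0, Z=1, W=3, U=0, Y=0) weight 1/336
  (X=0, Z=1, W=3, U=1, Y=0) weight 1/336
  (X=0, Z=1, W=3, U=2, Y=0) weight 1/336
  (X=0, Z=1, W=3, U=3, Y=0) weight 1/336
  (X=0, Z=1, W=4, U=0, Y=2) weight 1/252
  … 99 more
Group by W:
  weight(W=2) = 1/24
  weight(W=3) = 1/8
  weight(W=4) = 1/6
Total weight = 1/24 + 1/8 + 1/6 = 1/3
P(W=2 | obs) = 1/24 / 1/3 = 1/8
P(W=3 | obs) = 1/8 / 1/3 = 3/8
P(W=4 | obs) = 1/6 / 1/3 = 1/2

P(W = 4 | obs) = 1/2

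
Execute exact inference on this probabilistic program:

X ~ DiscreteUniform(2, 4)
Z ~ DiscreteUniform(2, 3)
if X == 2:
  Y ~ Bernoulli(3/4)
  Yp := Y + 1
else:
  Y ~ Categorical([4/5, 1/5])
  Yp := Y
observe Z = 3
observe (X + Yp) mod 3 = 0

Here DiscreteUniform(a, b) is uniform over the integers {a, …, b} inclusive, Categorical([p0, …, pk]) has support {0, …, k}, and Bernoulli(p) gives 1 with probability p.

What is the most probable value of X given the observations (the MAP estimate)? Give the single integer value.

Enumerate traces; 2 have nonzero weight after conditioning:
  (X=2, Z=3, Y=0) weight 1/24
  (X=3, Z=3, Y=0) weight 2/15
Group by X:
  weight(X=2) = 1/24
  weight(X=3) = 2/15
Total weight = 1/24 + 2/15 = 7/40
P(X=2 | obs) = 1/24 / 7/40 = 5/21
P(X=3 | obs) = 2/15 / 7/40 = 16/21
argmax = 3

argmax_v P(X = v | obs) = 3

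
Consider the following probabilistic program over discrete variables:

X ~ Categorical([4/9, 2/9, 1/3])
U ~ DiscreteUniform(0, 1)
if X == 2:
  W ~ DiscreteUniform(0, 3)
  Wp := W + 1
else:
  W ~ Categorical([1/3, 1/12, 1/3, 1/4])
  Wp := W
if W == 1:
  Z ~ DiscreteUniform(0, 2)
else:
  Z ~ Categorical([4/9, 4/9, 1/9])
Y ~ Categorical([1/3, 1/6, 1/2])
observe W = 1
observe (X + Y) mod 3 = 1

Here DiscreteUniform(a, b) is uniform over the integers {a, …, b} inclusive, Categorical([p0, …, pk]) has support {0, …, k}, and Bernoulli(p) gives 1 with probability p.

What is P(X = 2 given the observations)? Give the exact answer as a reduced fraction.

P(X = 2 | obs) = 27/35

Enumerate traces; 18 have nonzero weight after conditioning:
  (X=0, U=0, W=1, Z=0, Y=1) weight 1/972
  (X=0, U=0, W=1, Z=1, Y=1) weight 1/972
  (X=0, U=0, W=1, Z=2, Y=1) weight 1/972
  (X=0, U=1, W=1, Z=0, Y=1) weight 1/972
  (X=0, U=1, W=1, Z=1, Y=1) weight 1/972
  (X=0, U=1, W=1, Z=2, Y=1) weight 1/972
  (X=1, U=0, W=1, Z=0, Y=0) weight 1/972
  (X=1, U=0, W=1, Z=1, Y=0) weight 1/972
  (X=2, U=0, W=1, Z=0, Y=2) weight 1/144
  … 9 more
Group by X:
  weight(X=0) = 1/162
  weight(X=1) = 1/162
  weight(X=2) = 1/24
Total weight = 1/162 + 1/162 + 1/24 = 35/648
P(X=0 | obs) = 1/162 / 35/648 = 4/35
P(X=1 | obs) = 1/162 / 35/648 = 4/35
P(X=2 | obs) = 1/24 / 35/648 = 27/35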